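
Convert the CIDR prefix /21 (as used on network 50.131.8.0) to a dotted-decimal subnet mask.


/21 means 21 network bits, 11 host bits
Binary: 11111111111111111111100000000000
Mask: 255.255.248.0


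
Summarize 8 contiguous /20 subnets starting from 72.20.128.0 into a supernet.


Original prefix: /20
Number of subnets: 8 = 2^3
New prefix = 20 - 3 = 17
Supernet: 72.20.128.0/17


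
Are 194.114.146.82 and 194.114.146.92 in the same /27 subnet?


Mask: 255.255.255.224
194.114.146.82 AND mask = 194.114.146.64
194.114.146.92 AND mask = 194.114.146.64
Yes, same subnet (194.114.146.64)


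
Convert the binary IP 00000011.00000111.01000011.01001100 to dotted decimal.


00000011 = 3
00000111 = 7
01000011 = 67
01001100 = 76
IP: 3.7.67.76


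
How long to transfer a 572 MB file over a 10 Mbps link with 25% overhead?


Effective throughput = 10 * (1 - 25/100) = 7.5 Mbps
File size in Mb = 572 * 8 = 4576 Mb
Time = 4576 / 7.5
Time = 610.1333 seconds


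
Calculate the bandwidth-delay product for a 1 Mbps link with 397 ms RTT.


BDP = bandwidth * RTT
= 1 Mbps * 397 ms
= 1 * 1e6 * 397 / 1000 bits
= 397000 bits
= 49625 bytes
= 48.4619 KB
BDP = 397000 bits (49625 bytes)


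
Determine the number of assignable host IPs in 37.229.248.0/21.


Host bits = 32 - 21 = 11
Total addresses = 2^11 = 2048
Usable = total - 2 (network and broadcast)
Usable hosts: 2046


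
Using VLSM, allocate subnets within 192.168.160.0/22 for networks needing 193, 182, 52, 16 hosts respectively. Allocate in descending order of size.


193 hosts -> /24 (254 usable): 192.168.160.0/24
182 hosts -> /24 (254 usable): 192.168.161.0/24
52 hosts -> /26 (62 usable): 192.168.162.0/26
16 hosts -> /27 (30 usable): 192.168.162.64/27
Allocation: 192.168.160.0/24 (193 hosts, 254 usable); 192.168.161.0/24 (182 hosts, 254 usable); 192.168.162.0/26 (52 hosts, 62 usable); 192.168.162.64/27 (16 hosts, 30 usable)


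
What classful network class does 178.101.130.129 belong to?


First octet: 178
Binary: 10110010
10xxxxxx -> Class B (128-191)
Class B, default mask 255.255.0.0 (/16)


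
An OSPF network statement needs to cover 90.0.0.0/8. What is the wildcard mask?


Subnet mask: 255.0.0.0
Wildcard = 255.255.255.255 - subnet mask
255 - 255 = 0
255 - 0 = 255
255 - 0 = 255
255 - 0 = 255
Wildcard: 0.255.255.255


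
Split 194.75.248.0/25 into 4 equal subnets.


New prefix = 25 + 2 = 27
Each subnet has 32 addresses
  194.75.248.0/27
  194.75.248.32/27
  194.75.248.64/27
  194.75.248.96/27
Subnets: 194.75.248.0/27, 194.75.248.32/27, 194.75.248.64/27, 194.75.248.96/27


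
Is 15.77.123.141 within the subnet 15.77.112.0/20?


Subnet network: 15.77.112.0
Test IP AND mask: 15.77.112.0
Yes, 15.77.123.141 is in 15.77.112.0/20


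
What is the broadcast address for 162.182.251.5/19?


Network: 162.182.224.0/19
Host bits = 13
Set all host bits to 1:
Broadcast: 162.182.255.255


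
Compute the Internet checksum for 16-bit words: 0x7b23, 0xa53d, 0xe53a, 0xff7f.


Sum all words (with carry folding):
+ 0x7b23 = 0x7b23
+ 0xa53d = 0x2061
+ 0xe53a = 0x059c
+ 0xff7f = 0x051c
One's complement: ~0x051c
Checksum = 0xfae3


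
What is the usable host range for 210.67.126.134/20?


Network: 210.67.112.0
Broadcast: 210.67.127.255
First usable = network + 1
Last usable = broadcast - 1
Range: 210.67.112.1 to 210.67.127.254


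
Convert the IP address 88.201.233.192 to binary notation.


88 = 01011000
201 = 11001001
233 = 11101001
192 = 11000000
Binary: 01011000.11001001.11101001.11000000


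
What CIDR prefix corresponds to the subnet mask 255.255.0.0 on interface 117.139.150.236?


Binary: 11111111.11111111.00000000.00000000
Count leading 1s
Prefix: /16


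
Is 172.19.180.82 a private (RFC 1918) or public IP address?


RFC 1918 private ranges:
  10.0.0.0/8 (10.0.0.0 - 10.255.255.255)
  172.16.0.0/12 (172.16.0.0 - 172.31.255.255)
  192.168.0.0/16 (192.168.0.0 - 192.168.255.255)
Private (in 172.16.0.0/12)


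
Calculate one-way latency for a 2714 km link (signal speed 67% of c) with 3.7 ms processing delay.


Speed = 0.67 * 3e5 km/s = 201000 km/s
Propagation delay = 2714 / 201000 = 0.0135 s = 13.5025 ms
Processing delay = 3.7 ms
Total one-way latency = 17.2025 ms


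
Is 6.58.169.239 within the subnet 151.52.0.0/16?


Subnet network: 151.52.0.0
Test IP AND mask: 6.58.0.0
No, 6.58.169.239 is not in 151.52.0.0/16


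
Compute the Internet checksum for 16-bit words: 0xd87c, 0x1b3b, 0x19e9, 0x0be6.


Sum all words (with carry folding):
+ 0xd87c = 0xd87c
+ 0x1b3b = 0xf3b7
+ 0x19e9 = 0x0da1
+ 0x0be6 = 0x1987
One's complement: ~0x1987
Checksum = 0xe678


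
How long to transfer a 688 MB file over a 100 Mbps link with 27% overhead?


Effective throughput = 100 * (1 - 27/100) = 73 Mbps
File size in Mb = 688 * 8 = 5504 Mb
Time = 5504 / 73
Time = 75.3973 seconds


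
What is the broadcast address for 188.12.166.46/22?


Network: 188.12.164.0/22
Host bits = 10
Set all host bits to 1:
Broadcast: 188.12.167.255


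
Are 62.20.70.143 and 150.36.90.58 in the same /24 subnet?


Mask: 255.255.255.0
62.20.70.143 AND mask = 62.20.70.0
150.36.90.58 AND mask = 150.36.90.0
No, different subnets (62.20.70.0 vs 150.36.90.0)


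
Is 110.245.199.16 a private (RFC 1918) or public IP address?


RFC 1918 private ranges:
  10.0.0.0/8 (10.0.0.0 - 10.255.255.255)
  172.16.0.0/12 (172.16.0.0 - 172.31.255.255)
  192.168.0.0/16 (192.168.0.0 - 192.168.255.255)
Public (not in any RFC 1918 range)


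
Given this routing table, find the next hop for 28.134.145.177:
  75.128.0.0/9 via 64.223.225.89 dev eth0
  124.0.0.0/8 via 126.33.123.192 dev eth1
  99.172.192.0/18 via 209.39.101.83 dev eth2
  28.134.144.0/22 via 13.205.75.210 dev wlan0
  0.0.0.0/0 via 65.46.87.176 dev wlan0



Longest prefix match for 28.134.145.177:
  /9 75.128.0.0: no
  /8 124.0.0.0: no
  /18 99.172.192.0: no
  /22 28.134.144.0: MATCH
  /0 0.0.0.0: MATCH
Selected: next-hop 13.205.75.210 via wlan0 (matched /22)


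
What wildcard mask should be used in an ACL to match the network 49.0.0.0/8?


Subnet mask: 255.0.0.0
Wildcard = 255.255.255.255 - subnet mask
255 - 255 = 0
255 - 0 = 255
255 - 0 = 255
255 - 0 = 255
Wildcard: 0.255.255.255


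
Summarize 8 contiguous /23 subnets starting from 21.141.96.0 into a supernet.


Original prefix: /23
Number of subnets: 8 = 2^3
New prefix = 23 - 3 = 20
Supernet: 21.141.96.0/20


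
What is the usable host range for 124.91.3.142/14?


Network: 124.88.0.0
Broadcast: 124.91.255.255
First usable = network + 1
Last usable = broadcast - 1
Range: 124.88.0.1 to 124.91.255.254


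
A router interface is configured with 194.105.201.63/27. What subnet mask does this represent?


/27 means 27 network bits, 5 host bits
Binary: 11111111111111111111111111100000
Mask: 255.255.255.224


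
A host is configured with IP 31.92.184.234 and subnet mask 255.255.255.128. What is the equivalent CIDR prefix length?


Binary: 11111111.11111111.11111111.10000000
Count leading 1s
Prefix: /25


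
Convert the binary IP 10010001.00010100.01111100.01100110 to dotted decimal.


10010001 = 145
00010100 = 20
01111100 = 124
01100110 = 102
IP: 145.20.124.102


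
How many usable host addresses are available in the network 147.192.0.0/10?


Host bits = 32 - 10 = 22
Total addresses = 2^22 = 4194304
Usable = total - 2 (network and broadcast)
Usable hosts: 4194302


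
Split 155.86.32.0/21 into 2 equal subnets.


New prefix = 21 + 1 = 22
Each subnet has 1024 addresses
  155.86.32.0/22
  155.86.36.0/22
Subnets: 155.86.32.0/22, 155.86.36.0/22


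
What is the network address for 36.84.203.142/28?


IP:   00100100.01010100.11001011.10001110
Mask: 11111111.11111111.11111111.11110000
AND operation:
Net:  00100100.01010100.11001011.10000000
Network: 36.84.203.128/28


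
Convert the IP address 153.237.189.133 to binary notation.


153 = 10011001
237 = 11101101
189 = 10111101
133 = 10000101
Binary: 10011001.11101101.10111101.10000101


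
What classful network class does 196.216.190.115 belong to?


First octet: 196
Binary: 11000100
110xxxxx -> Class C (192-223)
Class C, default mask 255.255.255.0 (/24)


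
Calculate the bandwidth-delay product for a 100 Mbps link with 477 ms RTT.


BDP = bandwidth * RTT
= 100 Mbps * 477 ms
= 100 * 1e6 * 477 / 1000 bits
= 47700000 bits
= 5962500 bytes
= 5822.7539 KB
BDP = 47700000 bits (5962500 bytes)


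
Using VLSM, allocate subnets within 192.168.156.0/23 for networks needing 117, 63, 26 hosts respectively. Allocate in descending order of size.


117 hosts -> /25 (126 usable): 192.168.156.0/25
63 hosts -> /25 (126 usable): 192.168.156.128/25
26 hosts -> /27 (30 usable): 192.168.157.0/27
Allocation: 192.168.156.0/25 (117 hosts, 126 usable); 192.168.156.128/25 (63 hosts, 126 usable); 192.168.157.0/27 (26 hosts, 30 usable)


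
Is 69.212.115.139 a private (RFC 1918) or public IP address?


RFC 1918 private ranges:
  10.0.0.0/8 (10.0.0.0 - 10.255.255.255)
  172.16.0.0/12 (172.16.0.0 - 172.31.255.255)
  192.168.0.0/16 (192.168.0.0 - 192.168.255.255)
Public (not in any RFC 1918 range)


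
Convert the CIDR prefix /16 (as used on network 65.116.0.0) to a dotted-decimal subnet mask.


/16 means 16 network bits, 16 host bits
Binary: 11111111111111110000000000000000
Mask: 255.255.0.0


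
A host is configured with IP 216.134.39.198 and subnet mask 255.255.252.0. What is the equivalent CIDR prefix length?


Binary: 11111111.11111111.11111100.00000000
Count leading 1s
Prefix: /22


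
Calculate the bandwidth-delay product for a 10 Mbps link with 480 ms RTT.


BDP = bandwidth * RTT
= 10 Mbps * 480 ms
= 10 * 1e6 * 480 / 1000 bits
= 4800000 bits
= 600000 bytes
= 585.9375 KB
BDP = 4800000 bits (600000 bytes)


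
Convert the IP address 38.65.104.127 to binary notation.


38 = 00100110
65 = 01000001
104 = 01101000
127 = 01111111
Binary: 00100110.01000001.01101000.01111111


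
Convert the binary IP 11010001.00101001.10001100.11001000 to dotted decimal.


11010001 = 209
00101001 = 41
10001100 = 140
11001000 = 200
IP: 209.41.140.200


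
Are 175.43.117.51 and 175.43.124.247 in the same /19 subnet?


Mask: 255.255.224.0
175.43.117.51 AND mask = 175.43.96.0
175.43.124.247 AND mask = 175.43.96.0
Yes, same subnet (175.43.96.0)


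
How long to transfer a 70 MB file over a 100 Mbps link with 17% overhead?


Effective throughput = 100 * (1 - 17/100) = 83 Mbps
File size in Mb = 70 * 8 = 560 Mb
Time = 560 / 83
Time = 6.747 seconds


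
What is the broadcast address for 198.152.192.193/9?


Network: 198.128.0.0/9
Host bits = 23
Set all host bits to 1:
Broadcast: 198.255.255.255


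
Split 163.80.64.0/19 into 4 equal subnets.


New prefix = 19 + 2 = 21
Each subnet has 2048 addresses
  163.80.64.0/21
  163.80.72.0/21
  163.80.80.0/21
  163.80.88.0/21
Subnets: 163.80.64.0/21, 163.80.72.0/21, 163.80.80.0/21, 163.80.88.0/21


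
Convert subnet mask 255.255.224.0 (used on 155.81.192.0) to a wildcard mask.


Subnet mask: 255.255.224.0
Wildcard = 255.255.255.255 - subnet mask
255 - 255 = 0
255 - 255 = 0
255 - 224 = 31
255 - 0 = 255
Wildcard: 0.0.31.255


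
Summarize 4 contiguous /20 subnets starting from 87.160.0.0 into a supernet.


Original prefix: /20
Number of subnets: 4 = 2^2
New prefix = 20 - 2 = 18
Supernet: 87.160.0.0/18


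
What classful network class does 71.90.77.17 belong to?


First octet: 71
Binary: 01000111
0xxxxxxx -> Class A (1-126)
Class A, default mask 255.0.0.0 (/8)


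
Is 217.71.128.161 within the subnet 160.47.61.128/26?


Subnet network: 160.47.61.128
Test IP AND mask: 217.71.128.128
No, 217.71.128.161 is not in 160.47.61.128/26


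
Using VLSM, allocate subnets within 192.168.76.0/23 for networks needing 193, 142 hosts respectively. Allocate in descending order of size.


193 hosts -> /24 (254 usable): 192.168.76.0/24
142 hosts -> /24 (254 usable): 192.168.77.0/24
Allocation: 192.168.76.0/24 (193 hosts, 254 usable); 192.168.77.0/24 (142 hosts, 254 usable)


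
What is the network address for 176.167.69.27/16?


IP:   10110000.10100111.01000101.00011011
Mask: 11111111.11111111.00000000.00000000
AND operation:
Net:  10110000.10100111.00000000.00000000
Network: 176.167.0.0/16


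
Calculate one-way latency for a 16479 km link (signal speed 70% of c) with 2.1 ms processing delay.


Speed = 0.7 * 3e5 km/s = 210000 km/s
Propagation delay = 16479 / 210000 = 0.0785 s = 78.4714 ms
Processing delay = 2.1 ms
Total one-way latency = 80.5714 ms


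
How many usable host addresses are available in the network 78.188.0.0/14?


Host bits = 32 - 14 = 18
Total addresses = 2^18 = 262144
Usable = total - 2 (network and broadcast)
Usable hosts: 262142


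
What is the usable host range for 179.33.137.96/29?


Network: 179.33.137.96
Broadcast: 179.33.137.103
First usable = network + 1
Last usable = broadcast - 1
Range: 179.33.137.97 to 179.33.137.102


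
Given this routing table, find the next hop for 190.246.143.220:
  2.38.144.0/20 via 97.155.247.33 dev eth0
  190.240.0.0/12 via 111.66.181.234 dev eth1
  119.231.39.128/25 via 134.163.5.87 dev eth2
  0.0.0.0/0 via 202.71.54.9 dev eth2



Longest prefix match for 190.246.143.220:
  /20 2.38.144.0: no
  /12 190.240.0.0: MATCH
  /25 119.231.39.128: no
  /0 0.0.0.0: MATCH
Selected: next-hop 111.66.181.234 via eth1 (matched /12)


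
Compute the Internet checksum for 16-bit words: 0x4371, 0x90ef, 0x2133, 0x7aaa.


Sum all words (with carry folding):
+ 0x4371 = 0x4371
+ 0x90ef = 0xd460
+ 0x2133 = 0xf593
+ 0x7aaa = 0x703e
One's complement: ~0x703e
Checksum = 0x8fc1


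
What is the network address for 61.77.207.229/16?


IP:   00111101.01001101.11001111.11100101
Mask: 11111111.11111111.00000000.00000000
AND operation:
Net:  00111101.01001101.00000000.00000000
Network: 61.77.0.0/16


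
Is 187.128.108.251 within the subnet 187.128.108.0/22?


Subnet network: 187.128.108.0
Test IP AND mask: 187.128.108.0
Yes, 187.128.108.251 is in 187.128.108.0/22


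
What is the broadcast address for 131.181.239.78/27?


Network: 131.181.239.64/27
Host bits = 5
Set all host bits to 1:
Broadcast: 131.181.239.95


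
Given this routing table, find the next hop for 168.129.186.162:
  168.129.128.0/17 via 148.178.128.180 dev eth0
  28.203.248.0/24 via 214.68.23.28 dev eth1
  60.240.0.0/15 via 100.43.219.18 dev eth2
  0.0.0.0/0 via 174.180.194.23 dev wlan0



Longest prefix match for 168.129.186.162:
  /17 168.129.128.0: MATCH
  /24 28.203.248.0: no
  /15 60.240.0.0: no
  /0 0.0.0.0: MATCH
Selected: next-hop 148.178.128.180 via eth0 (matched /17)


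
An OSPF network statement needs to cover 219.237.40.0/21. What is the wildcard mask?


Subnet mask: 255.255.248.0
Wildcard = 255.255.255.255 - subnet mask
255 - 255 = 0
255 - 255 = 0
255 - 248 = 7
255 - 0 = 255
Wildcard: 0.0.7.255


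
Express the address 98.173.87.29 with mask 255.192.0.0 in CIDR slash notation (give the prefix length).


Binary: 11111111.11000000.00000000.00000000
Count leading 1s
Prefix: /10


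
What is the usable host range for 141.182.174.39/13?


Network: 141.176.0.0
Broadcast: 141.183.255.255
First usable = network + 1
Last usable = broadcast - 1
Range: 141.176.0.1 to 141.183.255.254


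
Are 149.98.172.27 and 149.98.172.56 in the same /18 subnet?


Mask: 255.255.192.0
149.98.172.27 AND mask = 149.98.128.0
149.98.172.56 AND mask = 149.98.128.0
Yes, same subnet (149.98.128.0)


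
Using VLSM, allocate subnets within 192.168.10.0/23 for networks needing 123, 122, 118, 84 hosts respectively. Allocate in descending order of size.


123 hosts -> /25 (126 usable): 192.168.10.0/25
122 hosts -> /25 (126 usable): 192.168.10.128/25
118 hosts -> /25 (126 usable): 192.168.11.0/25
84 hosts -> /25 (126 usable): 192.168.11.128/25
Allocation: 192.168.10.0/25 (123 hosts, 126 usable); 192.168.10.128/25 (122 hosts, 126 usable); 192.168.11.0/25 (118 hosts, 126 usable); 192.168.11.128/25 (84 hosts, 126 usable)


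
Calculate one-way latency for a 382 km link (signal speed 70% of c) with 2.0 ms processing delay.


Speed = 0.7 * 3e5 km/s = 210000 km/s
Propagation delay = 382 / 210000 = 0.0018 s = 1.819 ms
Processing delay = 2.0 ms
Total one-way latency = 3.819 ms


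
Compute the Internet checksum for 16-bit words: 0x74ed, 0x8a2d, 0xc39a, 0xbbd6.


Sum all words (with carry folding):
+ 0x74ed = 0x74ed
+ 0x8a2d = 0xff1a
+ 0xc39a = 0xc2b5
+ 0xbbd6 = 0x7e8c
One's complement: ~0x7e8c
Checksum = 0x8173


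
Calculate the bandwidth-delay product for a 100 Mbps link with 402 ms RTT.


BDP = bandwidth * RTT
= 100 Mbps * 402 ms
= 100 * 1e6 * 402 / 1000 bits
= 40200000 bits
= 5025000 bytes
= 4907.2266 KB
BDP = 40200000 bits (5025000 bytes)


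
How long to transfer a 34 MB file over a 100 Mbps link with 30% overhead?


Effective throughput = 100 * (1 - 30/100) = 70 Mbps
File size in Mb = 34 * 8 = 272 Mb
Time = 272 / 70
Time = 3.8857 seconds


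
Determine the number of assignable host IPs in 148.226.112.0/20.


Host bits = 32 - 20 = 12
Total addresses = 2^12 = 4096
Usable = total - 2 (network and broadcast)
Usable hosts: 4094


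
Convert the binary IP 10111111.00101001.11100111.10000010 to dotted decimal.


10111111 = 191
00101001 = 41
11100111 = 231
10000010 = 130
IP: 191.41.231.130


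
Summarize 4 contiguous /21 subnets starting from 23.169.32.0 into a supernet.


Original prefix: /21
Number of subnets: 4 = 2^2
New prefix = 21 - 2 = 19
Supernet: 23.169.32.0/19


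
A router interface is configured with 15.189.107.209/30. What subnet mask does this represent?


/30 means 30 network bits, 2 host bits
Binary: 11111111111111111111111111111100
Mask: 255.255.255.252


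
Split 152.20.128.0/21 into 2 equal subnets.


New prefix = 21 + 1 = 22
Each subnet has 1024 addresses
  152.20.128.0/22
  152.20.132.0/22
Subnets: 152.20.128.0/22, 152.20.132.0/22


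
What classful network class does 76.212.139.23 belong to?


First octet: 76
Binary: 01001100
0xxxxxxx -> Class A (1-126)
Class A, default mask 255.0.0.0 (/8)


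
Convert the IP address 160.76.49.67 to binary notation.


160 = 10100000
76 = 01001100
49 = 00110001
67 = 01000011
Binary: 10100000.01001100.00110001.01000011


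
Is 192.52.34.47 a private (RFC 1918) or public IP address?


RFC 1918 private ranges:
  10.0.0.0/8 (10.0.0.0 - 10.255.255.255)
  172.16.0.0/12 (172.16.0.0 - 172.31.255.255)
  192.168.0.0/16 (192.168.0.0 - 192.168.255.255)
Public (not in any RFC 1918 range)


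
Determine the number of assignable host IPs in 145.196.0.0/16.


Host bits = 32 - 16 = 16
Total addresses = 2^16 = 65536
Usable = total - 2 (network and broadcast)
Usable hosts: 65534


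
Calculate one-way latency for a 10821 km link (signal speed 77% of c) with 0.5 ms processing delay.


Speed = 0.77 * 3e5 km/s = 231000 km/s
Propagation delay = 10821 / 231000 = 0.0468 s = 46.8442 ms
Processing delay = 0.5 ms
Total one-way latency = 47.3442 ms


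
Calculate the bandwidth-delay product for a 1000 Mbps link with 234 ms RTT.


BDP = bandwidth * RTT
= 1000 Mbps * 234 ms
= 1000 * 1e6 * 234 / 1000 bits
= 234000000 bits
= 29250000 bytes
= 28564.4531 KB
BDP = 234000000 bits (29250000 bytes)


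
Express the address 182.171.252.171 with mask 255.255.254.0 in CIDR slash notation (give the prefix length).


Binary: 11111111.11111111.11111110.00000000
Count leading 1s
Prefix: /23


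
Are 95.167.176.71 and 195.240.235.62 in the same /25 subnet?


Mask: 255.255.255.128
95.167.176.71 AND mask = 95.167.176.0
195.240.235.62 AND mask = 195.240.235.0
No, different subnets (95.167.176.0 vs 195.240.235.0)


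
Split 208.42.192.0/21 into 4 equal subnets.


New prefix = 21 + 2 = 23
Each subnet has 512 addresses
  208.42.192.0/23
  208.42.194.0/23
  208.42.196.0/23
  208.42.198.0/23
Subnets: 208.42.192.0/23, 208.42.194.0/23, 208.42.196.0/23, 208.42.198.0/23


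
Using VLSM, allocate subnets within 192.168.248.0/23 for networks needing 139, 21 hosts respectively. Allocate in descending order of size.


139 hosts -> /24 (254 usable): 192.168.248.0/24
21 hosts -> /27 (30 usable): 192.168.249.0/27
Allocation: 192.168.248.0/24 (139 hosts, 254 usable); 192.168.249.0/27 (21 hosts, 30 usable)


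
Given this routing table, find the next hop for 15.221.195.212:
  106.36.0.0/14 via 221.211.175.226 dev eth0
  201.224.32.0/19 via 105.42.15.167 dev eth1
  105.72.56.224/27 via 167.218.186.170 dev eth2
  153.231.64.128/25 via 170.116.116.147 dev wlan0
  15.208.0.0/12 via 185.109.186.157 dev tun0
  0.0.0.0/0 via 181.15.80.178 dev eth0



Longest prefix match for 15.221.195.212:
  /14 106.36.0.0: no
  /19 201.224.32.0: no
  /27 105.72.56.224: no
  /25 153.231.64.128: no
  /12 15.208.0.0: MATCH
  /0 0.0.0.0: MATCH
Selected: next-hop 185.109.186.157 via tun0 (matched /12)


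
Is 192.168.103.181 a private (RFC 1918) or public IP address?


RFC 1918 private ranges:
  10.0.0.0/8 (10.0.0.0 - 10.255.255.255)
  172.16.0.0/12 (172.16.0.0 - 172.31.255.255)
  192.168.0.0/16 (192.168.0.0 - 192.168.255.255)
Private (in 192.168.0.0/16)


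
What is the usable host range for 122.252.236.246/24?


Network: 122.252.236.0
Broadcast: 122.252.236.255
First usable = network + 1
Last usable = broadcast - 1
Range: 122.252.236.1 to 122.252.236.254


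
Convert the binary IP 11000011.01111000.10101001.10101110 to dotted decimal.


11000011 = 195
01111000 = 120
10101001 = 169
10101110 = 174
IP: 195.120.169.174


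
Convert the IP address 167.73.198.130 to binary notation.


167 = 10100111
73 = 01001001
198 = 11000110
130 = 10000010
Binary: 10100111.01001001.11000110.10000010


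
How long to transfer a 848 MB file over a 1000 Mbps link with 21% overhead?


Effective throughput = 1000 * (1 - 21/100) = 790 Mbps
File size in Mb = 848 * 8 = 6784 Mb
Time = 6784 / 790
Time = 8.5873 seconds


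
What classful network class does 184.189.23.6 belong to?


First octet: 184
Binary: 10111000
10xxxxxx -> Class B (128-191)
Class B, default mask 255.255.0.0 (/16)


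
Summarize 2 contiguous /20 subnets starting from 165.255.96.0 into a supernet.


Original prefix: /20
Number of subnets: 2 = 2^1
New prefix = 20 - 1 = 19
Supernet: 165.255.96.0/19


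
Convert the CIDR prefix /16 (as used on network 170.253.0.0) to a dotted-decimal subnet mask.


/16 means 16 network bits, 16 host bits
Binary: 11111111111111110000000000000000
Mask: 255.255.0.0


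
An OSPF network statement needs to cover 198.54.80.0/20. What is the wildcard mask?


Subnet mask: 255.255.240.0
Wildcard = 255.255.255.255 - subnet mask
255 - 255 = 0
255 - 255 = 0
255 - 240 = 15
255 - 0 = 255
Wildcard: 0.0.15.255


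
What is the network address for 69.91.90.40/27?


IP:   01000101.01011011.01011010.00101000
Mask: 11111111.11111111.11111111.11100000
AND operation:
Net:  01000101.01011011.01011010.00100000
Network: 69.91.90.32/27


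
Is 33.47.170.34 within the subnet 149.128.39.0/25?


Subnet network: 149.128.39.0
Test IP AND mask: 33.47.170.0
No, 33.47.170.34 is not in 149.128.39.0/25


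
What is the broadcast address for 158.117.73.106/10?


Network: 158.64.0.0/10
Host bits = 22
Set all host bits to 1:
Broadcast: 158.127.255.255


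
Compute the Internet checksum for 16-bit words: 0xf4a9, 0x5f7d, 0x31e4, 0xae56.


Sum all words (with carry folding):
+ 0xf4a9 = 0xf4a9
+ 0x5f7d = 0x5427
+ 0x31e4 = 0x860b
+ 0xae56 = 0x3462
One's complement: ~0x3462
Checksum = 0xcb9d


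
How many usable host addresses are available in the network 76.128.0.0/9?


Host bits = 32 - 9 = 23
Total addresses = 2^23 = 8388608
Usable = total - 2 (network and broadcast)
Usable hosts: 8388606


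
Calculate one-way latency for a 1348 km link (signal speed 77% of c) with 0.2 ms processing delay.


Speed = 0.77 * 3e5 km/s = 231000 km/s
Propagation delay = 1348 / 231000 = 0.0058 s = 5.8355 ms
Processing delay = 0.2 ms
Total one-way latency = 6.0355 ms


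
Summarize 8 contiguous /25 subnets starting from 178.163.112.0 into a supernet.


Original prefix: /25
Number of subnets: 8 = 2^3
New prefix = 25 - 3 = 22
Supernet: 178.163.112.0/22


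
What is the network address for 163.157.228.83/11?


IP:   10100011.10011101.11100100.01010011
Mask: 11111111.11100000.00000000.00000000
AND operation:
Net:  10100011.10000000.00000000.00000000
Network: 163.128.0.0/11


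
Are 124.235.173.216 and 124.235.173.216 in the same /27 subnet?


Mask: 255.255.255.224
124.235.173.216 AND mask = 124.235.173.192
124.235.173.216 AND mask = 124.235.173.192
Yes, same subnet (124.235.173.192)


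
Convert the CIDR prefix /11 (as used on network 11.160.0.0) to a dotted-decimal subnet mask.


/11 means 11 network bits, 21 host bits
Binary: 11111111111000000000000000000000
Mask: 255.224.0.0


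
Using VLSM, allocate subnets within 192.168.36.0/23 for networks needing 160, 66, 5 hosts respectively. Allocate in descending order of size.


160 hosts -> /24 (254 usable): 192.168.36.0/24
66 hosts -> /25 (126 usable): 192.168.37.0/25
5 hosts -> /29 (6 usable): 192.168.37.128/29
Allocation: 192.168.36.0/24 (160 hosts, 254 usable); 192.168.37.0/25 (66 hosts, 126 usable); 192.168.37.128/29 (5 hosts, 6 usable)


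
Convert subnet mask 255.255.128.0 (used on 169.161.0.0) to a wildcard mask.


Subnet mask: 255.255.128.0
Wildcard = 255.255.255.255 - subnet mask
255 - 255 = 0
255 - 255 = 0
255 - 128 = 127
255 - 0 = 255
Wildcard: 0.0.127.255


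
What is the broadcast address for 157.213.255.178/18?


Network: 157.213.192.0/18
Host bits = 14
Set all host bits to 1:
Broadcast: 157.213.255.255


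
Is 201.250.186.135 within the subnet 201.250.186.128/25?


Subnet network: 201.250.186.128
Test IP AND mask: 201.250.186.128
Yes, 201.250.186.135 is in 201.250.186.128/25


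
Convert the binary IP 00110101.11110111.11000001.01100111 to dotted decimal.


00110101 = 53
11110111 = 247
11000001 = 193
01100111 = 103
IP: 53.247.193.103


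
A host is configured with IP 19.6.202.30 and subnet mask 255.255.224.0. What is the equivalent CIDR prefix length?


Binary: 11111111.11111111.11100000.00000000
Count leading 1s
Prefix: /19


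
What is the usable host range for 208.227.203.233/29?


Network: 208.227.203.232
Broadcast: 208.227.203.239
First usable = network + 1
Last usable = broadcast - 1
Range: 208.227.203.233 to 208.227.203.238


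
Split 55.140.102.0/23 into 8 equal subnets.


New prefix = 23 + 3 = 26
Each subnet has 64 addresses
  55.140.102.0/26
  55.140.102.64/26
  55.140.102.128/26
  55.140.102.192/26
  55.140.103.0/26
  55.140.103.64/26
  55.140.103.128/26
  55.140.103.192/26
Subnets: 55.140.102.0/26, 55.140.102.64/26, 55.140.102.128/26, 55.140.102.192/26, 55.140.103.0/26, 55.140.103.64/26, 55.140.103.128/26, 55.140.103.192/26


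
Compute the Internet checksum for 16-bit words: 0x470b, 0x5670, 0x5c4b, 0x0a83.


Sum all words (with carry folding):
+ 0x470b = 0x470b
+ 0x5670 = 0x9d7b
+ 0x5c4b = 0xf9c6
+ 0x0a83 = 0x044a
One's complement: ~0x044a
Checksum = 0xfbb5


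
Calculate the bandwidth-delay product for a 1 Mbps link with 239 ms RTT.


BDP = bandwidth * RTT
= 1 Mbps * 239 ms
= 1 * 1e6 * 239 / 1000 bits
= 239000 bits
= 29875 bytes
= 29.1748 KB
BDP = 239000 bits (29875 bytes)


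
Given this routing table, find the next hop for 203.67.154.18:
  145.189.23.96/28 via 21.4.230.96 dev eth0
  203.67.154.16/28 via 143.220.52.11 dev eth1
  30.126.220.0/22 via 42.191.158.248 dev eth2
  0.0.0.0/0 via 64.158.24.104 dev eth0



Longest prefix match for 203.67.154.18:
  /28 145.189.23.96: no
  /28 203.67.154.16: MATCH
  /22 30.126.220.0: no
  /0 0.0.0.0: MATCH
Selected: next-hop 143.220.52.11 via eth1 (matched /28)


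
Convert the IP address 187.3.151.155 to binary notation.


187 = 10111011
3 = 00000011
151 = 10010111
155 = 10011011
Binary: 10111011.00000011.10010111.10011011


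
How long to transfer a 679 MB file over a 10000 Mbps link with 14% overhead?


Effective throughput = 10000 * (1 - 14/100) = 8600 Mbps
File size in Mb = 679 * 8 = 5432 Mb
Time = 5432 / 8600
Time = 0.6316 seconds


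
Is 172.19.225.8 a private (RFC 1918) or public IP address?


RFC 1918 private ranges:
  10.0.0.0/8 (10.0.0.0 - 10.255.255.255)
  172.16.0.0/12 (172.16.0.0 - 172.31.255.255)
  192.168.0.0/16 (192.168.0.0 - 192.168.255.255)
Private (in 172.16.0.0/12)


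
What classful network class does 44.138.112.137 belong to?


First octet: 44
Binary: 00101100
0xxxxxxx -> Class A (1-126)
Class A, default mask 255.0.0.0 (/8)


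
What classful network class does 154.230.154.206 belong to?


First octet: 154
Binary: 10011010
10xxxxxx -> Class B (128-191)
Class B, default mask 255.255.0.0 (/16)


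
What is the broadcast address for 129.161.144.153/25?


Network: 129.161.144.128/25
Host bits = 7
Set all host bits to 1:
Broadcast: 129.161.144.255


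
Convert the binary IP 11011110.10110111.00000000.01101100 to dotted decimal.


11011110 = 222
10110111 = 183
00000000 = 0
01101100 = 108
IP: 222.183.0.108


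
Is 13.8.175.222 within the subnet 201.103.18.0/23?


Subnet network: 201.103.18.0
Test IP AND mask: 13.8.174.0
No, 13.8.175.222 is not in 201.103.18.0/23


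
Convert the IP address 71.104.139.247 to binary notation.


71 = 01000111
104 = 01101000
139 = 10001011
247 = 11110111
Binary: 01000111.01101000.10001011.11110111


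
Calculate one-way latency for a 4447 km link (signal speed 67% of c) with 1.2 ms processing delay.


Speed = 0.67 * 3e5 km/s = 201000 km/s
Propagation delay = 4447 / 201000 = 0.0221 s = 22.1244 ms
Processing delay = 1.2 ms
Total one-way latency = 23.3244 ms


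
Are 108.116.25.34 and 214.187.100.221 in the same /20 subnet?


Mask: 255.255.240.0
108.116.25.34 AND mask = 108.116.16.0
214.187.100.221 AND mask = 214.187.96.0
No, different subnets (108.116.16.0 vs 214.187.96.0)


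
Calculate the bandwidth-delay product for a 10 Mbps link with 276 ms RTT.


BDP = bandwidth * RTT
= 10 Mbps * 276 ms
= 10 * 1e6 * 276 / 1000 bits
= 2760000 bits
= 345000 bytes
= 336.9141 KB
BDP = 2760000 bits (345000 bytes)


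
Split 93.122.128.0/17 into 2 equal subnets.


New prefix = 17 + 1 = 18
Each subnet has 16384 addresses
  93.122.128.0/18
  93.122.192.0/18
Subnets: 93.122.128.0/18, 93.122.192.0/18


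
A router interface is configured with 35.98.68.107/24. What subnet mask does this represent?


/24 means 24 network bits, 8 host bits
Binary: 11111111111111111111111100000000
Mask: 255.255.255.0


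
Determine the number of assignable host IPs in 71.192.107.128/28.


Host bits = 32 - 28 = 4
Total addresses = 2^4 = 16
Usable = total - 2 (network and broadcast)
Usable hosts: 14


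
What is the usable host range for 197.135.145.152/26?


Network: 197.135.145.128
Broadcast: 197.135.145.191
First usable = network + 1
Last usable = broadcast - 1
Range: 197.135.145.129 to 197.135.145.190


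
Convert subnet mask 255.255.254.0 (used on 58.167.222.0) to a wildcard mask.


Subnet mask: 255.255.254.0
Wildcard = 255.255.255.255 - subnet mask
255 - 255 = 0
255 - 255 = 0
255 - 254 = 1
255 - 0 = 255
Wildcard: 0.0.1.255


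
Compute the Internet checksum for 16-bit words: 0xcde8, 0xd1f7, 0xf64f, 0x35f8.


Sum all words (with carry folding):
+ 0xcde8 = 0xcde8
+ 0xd1f7 = 0x9fe0
+ 0xf64f = 0x9630
+ 0x35f8 = 0xcc28
One's complement: ~0xcc28
Checksum = 0x33d7


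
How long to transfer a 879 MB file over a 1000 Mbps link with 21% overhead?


Effective throughput = 1000 * (1 - 21/100) = 790 Mbps
File size in Mb = 879 * 8 = 7032 Mb
Time = 7032 / 790
Time = 8.9013 seconds


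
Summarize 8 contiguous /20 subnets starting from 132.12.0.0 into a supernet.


Original prefix: /20
Number of subnets: 8 = 2^3
New prefix = 20 - 3 = 17
Supernet: 132.12.0.0/17


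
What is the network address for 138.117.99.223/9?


IP:   10001010.01110101.01100011.11011111
Mask: 11111111.10000000.00000000.00000000
AND operation:
Net:  10001010.00000000.00000000.00000000
Network: 138.0.0.0/9


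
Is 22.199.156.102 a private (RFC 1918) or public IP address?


RFC 1918 private ranges:
  10.0.0.0/8 (10.0.0.0 - 10.255.255.255)
  172.16.0.0/12 (172.16.0.0 - 172.31.255.255)
  192.168.0.0/16 (192.168.0.0 - 192.168.255.255)
Public (not in any RFC 1918 range)


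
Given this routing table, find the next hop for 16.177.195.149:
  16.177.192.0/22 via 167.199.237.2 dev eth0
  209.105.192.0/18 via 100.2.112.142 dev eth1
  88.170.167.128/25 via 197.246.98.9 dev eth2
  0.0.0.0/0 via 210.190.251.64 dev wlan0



Longest prefix match for 16.177.195.149:
  /22 16.177.192.0: MATCH
  /18 209.105.192.0: no
  /25 88.170.167.128: no
  /0 0.0.0.0: MATCH
Selected: next-hop 167.199.237.2 via eth0 (matched /22)


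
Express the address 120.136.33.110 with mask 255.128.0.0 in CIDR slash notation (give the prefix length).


Binary: 11111111.10000000.00000000.00000000
Count leading 1s
Prefix: /9


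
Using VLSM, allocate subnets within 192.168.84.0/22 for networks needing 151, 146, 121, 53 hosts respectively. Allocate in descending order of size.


151 hosts -> /24 (254 usable): 192.168.84.0/24
146 hosts -> /24 (254 usable): 192.168.85.0/24
121 hosts -> /25 (126 usable): 192.168.86.0/25
53 hosts -> /26 (62 usable): 192.168.86.128/26
Allocation: 192.168.84.0/24 (151 hosts, 254 usable); 192.168.85.0/24 (146 hosts, 254 usable); 192.168.86.0/25 (121 hosts, 126 usable); 192.168.86.128/26 (53 hosts, 62 usable)


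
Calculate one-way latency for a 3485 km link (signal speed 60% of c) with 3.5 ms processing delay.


Speed = 0.6 * 3e5 km/s = 180000 km/s
Propagation delay = 3485 / 180000 = 0.0194 s = 19.3611 ms
Processing delay = 3.5 ms
Total one-way latency = 22.8611 ms


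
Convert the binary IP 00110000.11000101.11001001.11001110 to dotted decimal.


00110000 = 48
11000101 = 197
11001001 = 201
11001110 = 206
IP: 48.197.201.206


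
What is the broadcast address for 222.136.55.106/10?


Network: 222.128.0.0/10
Host bits = 22
Set all host bits to 1:
Broadcast: 222.191.255.255


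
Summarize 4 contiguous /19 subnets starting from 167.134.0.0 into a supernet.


Original prefix: /19
Number of subnets: 4 = 2^2
New prefix = 19 - 2 = 17
Supernet: 167.134.0.0/17


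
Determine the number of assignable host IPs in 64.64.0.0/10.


Host bits = 32 - 10 = 22
Total addresses = 2^22 = 4194304
Usable = total - 2 (network and broadcast)
Usable hosts: 4194302


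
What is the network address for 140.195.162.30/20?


IP:   10001100.11000011.10100010.00011110
Mask: 11111111.11111111.11110000.00000000
AND operation:
Net:  10001100.11000011.10100000.00000000
Network: 140.195.160.0/20


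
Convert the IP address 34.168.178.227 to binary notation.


34 = 00100010
168 = 10101000
178 = 10110010
227 = 11100011
Binary: 00100010.10101000.10110010.11100011


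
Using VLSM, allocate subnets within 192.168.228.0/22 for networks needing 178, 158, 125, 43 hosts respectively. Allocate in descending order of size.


178 hosts -> /24 (254 usable): 192.168.228.0/24
158 hosts -> /24 (254 usable): 192.168.229.0/24
125 hosts -> /25 (126 usable): 192.168.230.0/25
43 hosts -> /26 (62 usable): 192.168.230.128/26
Allocation: 192.168.228.0/24 (178 hosts, 254 usable); 192.168.229.0/24 (158 hosts, 254 usable); 192.168.230.0/25 (125 hosts, 126 usable); 192.168.230.128/26 (43 hosts, 62 usable)


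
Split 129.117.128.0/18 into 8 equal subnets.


New prefix = 18 + 3 = 21
Each subnet has 2048 addresses
  129.117.128.0/21
  129.117.136.0/21
  129.117.144.0/21
  129.117.152.0/21
  129.117.160.0/21
  129.117.168.0/21
  129.117.176.0/21
  129.117.184.0/21
Subnets: 129.117.128.0/21, 129.117.136.0/21, 129.117.144.0/21, 129.117.152.0/21, 129.117.160.0/21, 129.117.168.0/21, 129.117.176.0/21, 129.117.184.0/21


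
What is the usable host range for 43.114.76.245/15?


Network: 43.114.0.0
Broadcast: 43.115.255.255
First usable = network + 1
Last usable = broadcast - 1
Range: 43.114.0.1 to 43.115.255.254


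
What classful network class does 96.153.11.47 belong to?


First octet: 96
Binary: 01100000
0xxxxxxx -> Class A (1-126)
Class A, default mask 255.0.0.0 (/8)


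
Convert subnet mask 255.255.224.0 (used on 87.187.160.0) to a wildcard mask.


Subnet mask: 255.255.224.0
Wildcard = 255.255.255.255 - subnet mask
255 - 255 = 0
255 - 255 = 0
255 - 224 = 31
255 - 0 = 255
Wildcard: 0.0.31.255


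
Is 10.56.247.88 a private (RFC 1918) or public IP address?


RFC 1918 private ranges:
  10.0.0.0/8 (10.0.0.0 - 10.255.255.255)
  172.16.0.0/12 (172.16.0.0 - 172.31.255.255)
  192.168.0.0/16 (192.168.0.0 - 192.168.255.255)
Private (in 10.0.0.0/8)


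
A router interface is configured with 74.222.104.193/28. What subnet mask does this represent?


/28 means 28 network bits, 4 host bits
Binary: 11111111111111111111111111110000
Mask: 255.255.255.240


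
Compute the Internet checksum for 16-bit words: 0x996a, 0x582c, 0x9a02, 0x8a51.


Sum all words (with carry folding):
+ 0x996a = 0x996a
+ 0x582c = 0xf196
+ 0x9a02 = 0x8b99
+ 0x8a51 = 0x15eb
One's complement: ~0x15eb
Checksum = 0xea14


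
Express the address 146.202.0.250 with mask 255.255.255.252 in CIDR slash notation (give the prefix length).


Binary: 11111111.11111111.11111111.11111100
Count leading 1s
Prefix: /30


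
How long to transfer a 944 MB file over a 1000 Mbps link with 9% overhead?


Effective throughput = 1000 * (1 - 9/100) = 910 Mbps
File size in Mb = 944 * 8 = 7552 Mb
Time = 7552 / 910
Time = 8.2989 seconds


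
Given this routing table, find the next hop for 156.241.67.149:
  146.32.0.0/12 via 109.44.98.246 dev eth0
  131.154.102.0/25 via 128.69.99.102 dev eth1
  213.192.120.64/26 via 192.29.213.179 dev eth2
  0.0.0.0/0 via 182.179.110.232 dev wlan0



Longest prefix match for 156.241.67.149:
  /12 146.32.0.0: no
  /25 131.154.102.0: no
  /26 213.192.120.64: no
  /0 0.0.0.0: MATCH
Selected: next-hop 182.179.110.232 via wlan0 (matched /0)


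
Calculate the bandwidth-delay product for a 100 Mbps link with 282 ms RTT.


BDP = bandwidth * RTT
= 100 Mbps * 282 ms
= 100 * 1e6 * 282 / 1000 bits
= 28200000 bits
= 3525000 bytes
= 3442.3828 KB
BDP = 28200000 bits (3525000 bytes)


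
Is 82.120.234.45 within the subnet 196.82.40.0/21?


Subnet network: 196.82.40.0
Test IP AND mask: 82.120.232.0
No, 82.120.234.45 is not in 196.82.40.0/21


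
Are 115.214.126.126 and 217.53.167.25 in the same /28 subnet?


Mask: 255.255.255.240
115.214.126.126 AND mask = 115.214.126.112
217.53.167.25 AND mask = 217.53.167.16
No, different subnets (115.214.126.112 vs 217.53.167.16)


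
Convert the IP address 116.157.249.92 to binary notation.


116 = 01110100
157 = 10011101
249 = 11111001
92 = 01011100
Binary: 01110100.10011101.11111001.01011100


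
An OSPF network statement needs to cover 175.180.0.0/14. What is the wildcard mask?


Subnet mask: 255.252.0.0
Wildcard = 255.255.255.255 - subnet mask
255 - 255 = 0
255 - 252 = 3
255 - 0 = 255
255 - 0 = 255
Wildcard: 0.3.255.255


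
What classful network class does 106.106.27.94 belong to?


First octet: 106
Binary: 01101010
0xxxxxxx -> Class A (1-126)
Class A, default mask 255.0.0.0 (/8)


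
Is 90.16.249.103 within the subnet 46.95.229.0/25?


Subnet network: 46.95.229.0
Test IP AND mask: 90.16.249.0
No, 90.16.249.103 is not in 46.95.229.0/25


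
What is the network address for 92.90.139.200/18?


IP:   01011100.01011010.10001011.11001000
Mask: 11111111.11111111.11000000.00000000
AND operation:
Net:  01011100.01011010.10000000.00000000
Network: 92.90.128.0/18


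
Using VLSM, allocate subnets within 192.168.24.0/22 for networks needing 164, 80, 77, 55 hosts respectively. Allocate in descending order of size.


164 hosts -> /24 (254 usable): 192.168.24.0/24
80 hosts -> /25 (126 usable): 192.168.25.0/25
77 hosts -> /25 (126 usable): 192.168.25.128/25
55 hosts -> /26 (62 usable): 192.168.26.0/26
Allocation: 192.168.24.0/24 (164 hosts, 254 usable); 192.168.25.0/25 (80 hosts, 126 usable); 192.168.25.128/25 (77 hosts, 126 usable); 192.168.26.0/26 (55 hosts, 62 usable)
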